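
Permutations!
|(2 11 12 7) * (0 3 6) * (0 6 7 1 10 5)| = |(0 3 7 2 11 12 1 10 5)| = 9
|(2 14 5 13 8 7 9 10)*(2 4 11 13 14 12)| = 14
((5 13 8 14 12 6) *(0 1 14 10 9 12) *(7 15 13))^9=((0 1 14)(5 7 15 13 8 10 9 12 6))^9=(15)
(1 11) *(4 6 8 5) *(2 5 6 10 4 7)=(1 11)(2 5 7)(4 10)(6 8)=[0, 11, 5, 3, 10, 7, 8, 2, 6, 9, 4, 1]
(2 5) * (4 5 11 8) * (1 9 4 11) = (1 9 4 5 2)(8 11) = [0, 9, 1, 3, 5, 2, 6, 7, 11, 4, 10, 8]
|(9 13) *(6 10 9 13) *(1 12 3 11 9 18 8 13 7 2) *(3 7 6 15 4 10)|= 20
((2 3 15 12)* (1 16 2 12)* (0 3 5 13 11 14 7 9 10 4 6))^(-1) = (0 6 4 10 9 7 14 11 13 5 2 16 1 15 3)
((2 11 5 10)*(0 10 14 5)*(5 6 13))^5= (0 10 2 11)(5 14 6 13)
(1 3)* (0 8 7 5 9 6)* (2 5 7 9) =(0 8 9 6)(1 3)(2 5) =[8, 3, 5, 1, 4, 2, 0, 7, 9, 6]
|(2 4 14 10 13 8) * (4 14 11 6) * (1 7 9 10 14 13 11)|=|(14)(1 7 9 10 11 6 4)(2 13 8)|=21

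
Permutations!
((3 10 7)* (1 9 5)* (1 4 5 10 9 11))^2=(11)(3 10)(7 9)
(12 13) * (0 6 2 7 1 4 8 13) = (0 6 2 7 1 4 8 13 12) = [6, 4, 7, 3, 8, 5, 2, 1, 13, 9, 10, 11, 0, 12]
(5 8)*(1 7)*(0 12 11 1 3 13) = [12, 7, 2, 13, 4, 8, 6, 3, 5, 9, 10, 1, 11, 0] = (0 12 11 1 7 3 13)(5 8)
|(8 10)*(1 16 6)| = 6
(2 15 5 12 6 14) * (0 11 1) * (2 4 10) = (0 11 1)(2 15 5 12 6 14 4 10) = [11, 0, 15, 3, 10, 12, 14, 7, 8, 9, 2, 1, 6, 13, 4, 5]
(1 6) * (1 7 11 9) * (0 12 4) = (0 12 4)(1 6 7 11 9) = [12, 6, 2, 3, 0, 5, 7, 11, 8, 1, 10, 9, 4]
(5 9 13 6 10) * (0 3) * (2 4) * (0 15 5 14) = (0 3 15 5 9 13 6 10 14)(2 4) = [3, 1, 4, 15, 2, 9, 10, 7, 8, 13, 14, 11, 12, 6, 0, 5]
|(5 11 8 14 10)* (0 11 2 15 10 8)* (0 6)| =|(0 11 6)(2 15 10 5)(8 14)| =12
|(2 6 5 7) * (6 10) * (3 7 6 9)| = |(2 10 9 3 7)(5 6)| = 10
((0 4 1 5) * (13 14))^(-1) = ((0 4 1 5)(13 14))^(-1) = (0 5 1 4)(13 14)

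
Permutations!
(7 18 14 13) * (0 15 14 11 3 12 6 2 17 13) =(0 15 14)(2 17 13 7 18 11 3 12 6) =[15, 1, 17, 12, 4, 5, 2, 18, 8, 9, 10, 3, 6, 7, 0, 14, 16, 13, 11]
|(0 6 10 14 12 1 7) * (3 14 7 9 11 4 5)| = 8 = |(0 6 10 7)(1 9 11 4 5 3 14 12)|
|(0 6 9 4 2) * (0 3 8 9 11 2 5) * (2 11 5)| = |(11)(0 6 5)(2 3 8 9 4)| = 15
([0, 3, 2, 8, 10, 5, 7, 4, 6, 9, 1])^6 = (1 10 4 7 6 8 3)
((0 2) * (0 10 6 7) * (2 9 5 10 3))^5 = (0 7 6 10 5 9)(2 3)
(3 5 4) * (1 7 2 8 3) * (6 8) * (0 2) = [2, 7, 6, 5, 1, 4, 8, 0, 3] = (0 2 6 8 3 5 4 1 7)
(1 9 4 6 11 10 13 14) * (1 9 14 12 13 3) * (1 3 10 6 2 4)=[0, 14, 4, 3, 2, 5, 11, 7, 8, 1, 10, 6, 13, 12, 9]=(1 14 9)(2 4)(6 11)(12 13)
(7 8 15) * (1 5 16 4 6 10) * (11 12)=(1 5 16 4 6 10)(7 8 15)(11 12)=[0, 5, 2, 3, 6, 16, 10, 8, 15, 9, 1, 12, 11, 13, 14, 7, 4]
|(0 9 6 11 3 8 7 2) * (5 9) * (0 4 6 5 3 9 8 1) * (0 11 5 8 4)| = 24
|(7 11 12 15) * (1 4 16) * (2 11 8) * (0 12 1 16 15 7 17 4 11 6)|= 6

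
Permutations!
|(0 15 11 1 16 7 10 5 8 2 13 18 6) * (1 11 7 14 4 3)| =|(0 15 7 10 5 8 2 13 18 6)(1 16 14 4 3)| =10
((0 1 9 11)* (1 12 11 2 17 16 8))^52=(0 12 11)(1 16 2)(8 17 9)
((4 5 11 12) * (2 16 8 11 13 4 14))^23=(2 14 12 11 8 16)(4 13 5)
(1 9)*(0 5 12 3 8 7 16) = (0 5 12 3 8 7 16)(1 9) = [5, 9, 2, 8, 4, 12, 6, 16, 7, 1, 10, 11, 3, 13, 14, 15, 0]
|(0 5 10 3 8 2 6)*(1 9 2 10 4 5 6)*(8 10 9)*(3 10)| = 4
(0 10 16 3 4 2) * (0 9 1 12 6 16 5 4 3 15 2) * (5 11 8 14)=(0 10 11 8 14 5 4)(1 12 6 16 15 2 9)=[10, 12, 9, 3, 0, 4, 16, 7, 14, 1, 11, 8, 6, 13, 5, 2, 15]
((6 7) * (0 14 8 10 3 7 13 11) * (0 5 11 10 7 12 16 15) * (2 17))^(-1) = ((0 14 8 7 6 13 10 3 12 16 15)(2 17)(5 11))^(-1) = (0 15 16 12 3 10 13 6 7 8 14)(2 17)(5 11)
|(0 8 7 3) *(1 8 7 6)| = 3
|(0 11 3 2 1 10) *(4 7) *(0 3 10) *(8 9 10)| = |(0 11 8 9 10 3 2 1)(4 7)| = 8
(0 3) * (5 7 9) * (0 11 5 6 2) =(0 3 11 5 7 9 6 2) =[3, 1, 0, 11, 4, 7, 2, 9, 8, 6, 10, 5]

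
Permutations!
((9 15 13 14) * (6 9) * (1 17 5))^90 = (17)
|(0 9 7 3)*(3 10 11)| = |(0 9 7 10 11 3)| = 6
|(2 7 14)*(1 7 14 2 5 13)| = 6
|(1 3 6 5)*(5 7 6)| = 6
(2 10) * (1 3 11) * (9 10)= (1 3 11)(2 9 10)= [0, 3, 9, 11, 4, 5, 6, 7, 8, 10, 2, 1]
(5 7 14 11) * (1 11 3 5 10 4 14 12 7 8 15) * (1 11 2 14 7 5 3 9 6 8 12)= [0, 2, 14, 3, 7, 12, 8, 1, 15, 6, 4, 10, 5, 13, 9, 11]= (1 2 14 9 6 8 15 11 10 4 7)(5 12)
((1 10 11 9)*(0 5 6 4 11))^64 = ((0 5 6 4 11 9 1 10))^64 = (11)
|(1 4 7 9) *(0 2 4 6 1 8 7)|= 6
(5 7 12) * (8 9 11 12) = (5 7 8 9 11 12) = [0, 1, 2, 3, 4, 7, 6, 8, 9, 11, 10, 12, 5]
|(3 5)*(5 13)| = 3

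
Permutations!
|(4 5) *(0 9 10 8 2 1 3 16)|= 8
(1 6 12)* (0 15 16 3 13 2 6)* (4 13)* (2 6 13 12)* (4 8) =(0 15 16 3 8 4 12 1)(2 13 6) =[15, 0, 13, 8, 12, 5, 2, 7, 4, 9, 10, 11, 1, 6, 14, 16, 3]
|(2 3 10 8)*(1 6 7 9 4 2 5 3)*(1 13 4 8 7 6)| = 6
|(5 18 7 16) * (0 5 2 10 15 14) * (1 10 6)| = |(0 5 18 7 16 2 6 1 10 15 14)| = 11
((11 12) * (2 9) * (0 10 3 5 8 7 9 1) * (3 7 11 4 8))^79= ((0 10 7 9 2 1)(3 5)(4 8 11 12))^79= (0 10 7 9 2 1)(3 5)(4 12 11 8)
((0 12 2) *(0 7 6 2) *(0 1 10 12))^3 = (12)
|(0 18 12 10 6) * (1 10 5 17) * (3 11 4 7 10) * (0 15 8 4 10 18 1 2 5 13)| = 39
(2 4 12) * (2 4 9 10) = (2 9 10)(4 12) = [0, 1, 9, 3, 12, 5, 6, 7, 8, 10, 2, 11, 4]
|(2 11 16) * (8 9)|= 6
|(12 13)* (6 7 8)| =|(6 7 8)(12 13)| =6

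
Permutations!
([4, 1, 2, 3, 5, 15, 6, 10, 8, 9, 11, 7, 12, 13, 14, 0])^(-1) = (0 15 5 4)(7 11 10)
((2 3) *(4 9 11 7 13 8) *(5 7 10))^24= (13)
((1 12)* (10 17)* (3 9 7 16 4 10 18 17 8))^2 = ((1 12)(3 9 7 16 4 10 8)(17 18))^2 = (18)(3 7 4 8 9 16 10)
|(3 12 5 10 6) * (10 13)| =6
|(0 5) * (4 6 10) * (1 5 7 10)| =|(0 7 10 4 6 1 5)| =7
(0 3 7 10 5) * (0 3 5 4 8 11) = [5, 1, 2, 7, 8, 3, 6, 10, 11, 9, 4, 0] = (0 5 3 7 10 4 8 11)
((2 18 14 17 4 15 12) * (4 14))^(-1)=((2 18 4 15 12)(14 17))^(-1)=(2 12 15 4 18)(14 17)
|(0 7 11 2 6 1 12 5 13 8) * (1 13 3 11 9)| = |(0 7 9 1 12 5 3 11 2 6 13 8)| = 12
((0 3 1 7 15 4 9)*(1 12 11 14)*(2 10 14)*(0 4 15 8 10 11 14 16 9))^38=((0 3 12 14 1 7 8 10 16 9 4)(2 11))^38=(0 7 4 1 9 14 16 12 10 3 8)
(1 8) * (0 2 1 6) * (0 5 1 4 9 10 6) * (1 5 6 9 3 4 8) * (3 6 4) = (0 2 8)(4 6)(9 10) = [2, 1, 8, 3, 6, 5, 4, 7, 0, 10, 9]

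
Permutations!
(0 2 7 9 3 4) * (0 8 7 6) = [2, 1, 6, 4, 8, 5, 0, 9, 7, 3] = (0 2 6)(3 4 8 7 9)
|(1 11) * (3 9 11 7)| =5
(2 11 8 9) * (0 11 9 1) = (0 11 8 1)(2 9) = [11, 0, 9, 3, 4, 5, 6, 7, 1, 2, 10, 8]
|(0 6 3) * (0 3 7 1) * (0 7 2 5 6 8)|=6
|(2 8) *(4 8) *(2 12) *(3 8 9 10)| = 7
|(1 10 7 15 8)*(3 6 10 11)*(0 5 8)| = |(0 5 8 1 11 3 6 10 7 15)| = 10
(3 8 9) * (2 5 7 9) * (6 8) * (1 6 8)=(1 6)(2 5 7 9 3 8)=[0, 6, 5, 8, 4, 7, 1, 9, 2, 3]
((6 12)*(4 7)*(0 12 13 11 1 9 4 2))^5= (0 1)(2 11)(4 6)(7 13)(9 12)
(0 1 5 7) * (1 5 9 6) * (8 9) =[5, 8, 2, 3, 4, 7, 1, 0, 9, 6] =(0 5 7)(1 8 9 6)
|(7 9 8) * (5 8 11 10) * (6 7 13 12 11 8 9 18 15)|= 28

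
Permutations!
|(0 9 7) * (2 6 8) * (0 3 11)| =|(0 9 7 3 11)(2 6 8)| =15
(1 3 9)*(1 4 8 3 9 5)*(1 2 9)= (2 9 4 8 3 5)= [0, 1, 9, 5, 8, 2, 6, 7, 3, 4]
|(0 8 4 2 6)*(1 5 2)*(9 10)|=14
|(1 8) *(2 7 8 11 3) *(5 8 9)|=8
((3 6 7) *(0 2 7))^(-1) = ((0 2 7 3 6))^(-1) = (0 6 3 7 2)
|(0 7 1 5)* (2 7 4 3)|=7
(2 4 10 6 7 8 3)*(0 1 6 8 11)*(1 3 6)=(0 3 2 4 10 8 6 7 11)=[3, 1, 4, 2, 10, 5, 7, 11, 6, 9, 8, 0]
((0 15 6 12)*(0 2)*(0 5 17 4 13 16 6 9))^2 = ((0 15 9)(2 5 17 4 13 16 6 12))^2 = (0 9 15)(2 17 13 6)(4 16 12 5)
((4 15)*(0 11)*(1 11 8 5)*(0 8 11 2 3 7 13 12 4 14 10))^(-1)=((0 11 8 5 1 2 3 7 13 12 4 15 14 10))^(-1)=(0 10 14 15 4 12 13 7 3 2 1 5 8 11)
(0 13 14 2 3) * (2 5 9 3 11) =(0 13 14 5 9 3)(2 11) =[13, 1, 11, 0, 4, 9, 6, 7, 8, 3, 10, 2, 12, 14, 5]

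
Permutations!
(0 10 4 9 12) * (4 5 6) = (0 10 5 6 4 9 12) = [10, 1, 2, 3, 9, 6, 4, 7, 8, 12, 5, 11, 0]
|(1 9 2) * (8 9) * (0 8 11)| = 6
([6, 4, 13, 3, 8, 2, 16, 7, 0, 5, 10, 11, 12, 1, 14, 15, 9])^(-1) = [8, 13, 5, 3, 1, 9, 0, 7, 4, 16, 10, 11, 12, 2, 14, 15, 6]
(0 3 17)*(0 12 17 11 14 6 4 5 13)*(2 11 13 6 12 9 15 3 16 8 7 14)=(0 16 8 7 14 12 17 9 15 3 13)(2 11)(4 5 6)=[16, 1, 11, 13, 5, 6, 4, 14, 7, 15, 10, 2, 17, 0, 12, 3, 8, 9]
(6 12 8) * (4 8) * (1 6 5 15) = (1 6 12 4 8 5 15) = [0, 6, 2, 3, 8, 15, 12, 7, 5, 9, 10, 11, 4, 13, 14, 1]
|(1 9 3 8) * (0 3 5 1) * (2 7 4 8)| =|(0 3 2 7 4 8)(1 9 5)| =6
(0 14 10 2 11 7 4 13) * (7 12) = (0 14 10 2 11 12 7 4 13) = [14, 1, 11, 3, 13, 5, 6, 4, 8, 9, 2, 12, 7, 0, 10]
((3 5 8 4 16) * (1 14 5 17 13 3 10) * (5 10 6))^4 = ((1 14 10)(3 17 13)(4 16 6 5 8))^4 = (1 14 10)(3 17 13)(4 8 5 6 16)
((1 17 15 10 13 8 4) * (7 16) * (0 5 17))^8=(0 1 4 8 13 10 15 17 5)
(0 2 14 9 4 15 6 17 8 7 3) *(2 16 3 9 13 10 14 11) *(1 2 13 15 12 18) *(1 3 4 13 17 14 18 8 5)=(0 16 4 12 8 7 9 13 10 18 3)(1 2 11 17 5)(6 14 15)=[16, 2, 11, 0, 12, 1, 14, 9, 7, 13, 18, 17, 8, 10, 15, 6, 4, 5, 3]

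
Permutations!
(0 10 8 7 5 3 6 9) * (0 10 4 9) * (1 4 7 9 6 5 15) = (0 7 15 1 4 6)(3 5)(8 9 10) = [7, 4, 2, 5, 6, 3, 0, 15, 9, 10, 8, 11, 12, 13, 14, 1]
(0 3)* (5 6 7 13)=(0 3)(5 6 7 13)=[3, 1, 2, 0, 4, 6, 7, 13, 8, 9, 10, 11, 12, 5]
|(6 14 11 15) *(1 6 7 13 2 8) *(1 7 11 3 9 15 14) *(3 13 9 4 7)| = |(1 6)(2 8 3 4 7 9 15 11 14 13)| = 10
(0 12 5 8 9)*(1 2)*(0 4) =[12, 2, 1, 3, 0, 8, 6, 7, 9, 4, 10, 11, 5] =(0 12 5 8 9 4)(1 2)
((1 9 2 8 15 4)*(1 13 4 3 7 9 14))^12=((1 14)(2 8 15 3 7 9)(4 13))^12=(15)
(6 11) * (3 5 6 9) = [0, 1, 2, 5, 4, 6, 11, 7, 8, 3, 10, 9] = (3 5 6 11 9)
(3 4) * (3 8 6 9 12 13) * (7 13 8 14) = (3 4 14 7 13)(6 9 12 8) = [0, 1, 2, 4, 14, 5, 9, 13, 6, 12, 10, 11, 8, 3, 7]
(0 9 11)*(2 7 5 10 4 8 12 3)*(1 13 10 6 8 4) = (0 9 11)(1 13 10)(2 7 5 6 8 12 3) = [9, 13, 7, 2, 4, 6, 8, 5, 12, 11, 1, 0, 3, 10]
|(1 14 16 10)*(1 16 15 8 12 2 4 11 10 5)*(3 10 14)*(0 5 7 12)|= 14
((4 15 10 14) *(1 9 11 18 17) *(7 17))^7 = ((1 9 11 18 7 17)(4 15 10 14))^7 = (1 9 11 18 7 17)(4 14 10 15)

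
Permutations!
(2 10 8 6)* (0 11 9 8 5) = (0 11 9 8 6 2 10 5) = [11, 1, 10, 3, 4, 0, 2, 7, 6, 8, 5, 9]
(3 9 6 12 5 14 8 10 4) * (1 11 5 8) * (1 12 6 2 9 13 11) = (2 9)(3 13 11 5 14 12 8 10 4) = [0, 1, 9, 13, 3, 14, 6, 7, 10, 2, 4, 5, 8, 11, 12]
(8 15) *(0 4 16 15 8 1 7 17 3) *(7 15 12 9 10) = [4, 15, 2, 0, 16, 5, 6, 17, 8, 10, 7, 11, 9, 13, 14, 1, 12, 3] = (0 4 16 12 9 10 7 17 3)(1 15)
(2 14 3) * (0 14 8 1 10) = [14, 10, 8, 2, 4, 5, 6, 7, 1, 9, 0, 11, 12, 13, 3] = (0 14 3 2 8 1 10)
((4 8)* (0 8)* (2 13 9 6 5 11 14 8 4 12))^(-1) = (0 4)(2 12 8 14 11 5 6 9 13)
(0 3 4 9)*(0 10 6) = [3, 1, 2, 4, 9, 5, 0, 7, 8, 10, 6] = (0 3 4 9 10 6)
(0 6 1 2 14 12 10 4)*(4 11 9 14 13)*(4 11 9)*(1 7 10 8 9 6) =(0 1 2 13 11 4)(6 7 10)(8 9 14 12) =[1, 2, 13, 3, 0, 5, 7, 10, 9, 14, 6, 4, 8, 11, 12]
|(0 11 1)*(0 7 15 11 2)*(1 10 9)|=6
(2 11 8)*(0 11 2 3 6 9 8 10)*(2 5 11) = (0 2 5 11 10)(3 6 9 8) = [2, 1, 5, 6, 4, 11, 9, 7, 3, 8, 0, 10]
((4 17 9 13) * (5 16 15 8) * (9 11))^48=(4 9 17 13 11)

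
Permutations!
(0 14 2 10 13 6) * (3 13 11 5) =[14, 1, 10, 13, 4, 3, 0, 7, 8, 9, 11, 5, 12, 6, 2] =(0 14 2 10 11 5 3 13 6)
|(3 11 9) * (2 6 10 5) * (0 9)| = |(0 9 3 11)(2 6 10 5)| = 4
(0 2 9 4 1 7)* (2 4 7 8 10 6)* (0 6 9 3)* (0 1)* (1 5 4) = (0 1 8 10 9 7 6 2 3 5 4) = [1, 8, 3, 5, 0, 4, 2, 6, 10, 7, 9]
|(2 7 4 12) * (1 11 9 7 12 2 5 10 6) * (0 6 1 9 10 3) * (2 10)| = 12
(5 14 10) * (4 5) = (4 5 14 10) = [0, 1, 2, 3, 5, 14, 6, 7, 8, 9, 4, 11, 12, 13, 10]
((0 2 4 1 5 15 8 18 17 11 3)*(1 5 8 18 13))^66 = (0 5 17)(2 15 11)(3 4 18)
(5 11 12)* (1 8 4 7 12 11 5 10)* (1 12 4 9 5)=(1 8 9 5)(4 7)(10 12)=[0, 8, 2, 3, 7, 1, 6, 4, 9, 5, 12, 11, 10]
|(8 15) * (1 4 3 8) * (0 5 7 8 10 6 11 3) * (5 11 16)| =12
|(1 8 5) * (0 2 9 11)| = 12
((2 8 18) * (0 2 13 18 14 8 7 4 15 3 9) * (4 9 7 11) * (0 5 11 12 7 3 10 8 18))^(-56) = (18)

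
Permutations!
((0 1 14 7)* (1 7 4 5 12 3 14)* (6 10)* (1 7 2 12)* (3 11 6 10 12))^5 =((0 2 3 14 4 5 1 7)(6 12 11))^5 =(0 5 3 7 4 2 1 14)(6 11 12)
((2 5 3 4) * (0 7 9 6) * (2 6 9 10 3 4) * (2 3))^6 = (0 6 4 5 2 10 7)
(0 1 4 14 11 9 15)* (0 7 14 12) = (0 1 4 12)(7 14 11 9 15) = [1, 4, 2, 3, 12, 5, 6, 14, 8, 15, 10, 9, 0, 13, 11, 7]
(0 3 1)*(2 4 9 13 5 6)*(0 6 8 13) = (0 3 1 6 2 4 9)(5 8 13) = [3, 6, 4, 1, 9, 8, 2, 7, 13, 0, 10, 11, 12, 5]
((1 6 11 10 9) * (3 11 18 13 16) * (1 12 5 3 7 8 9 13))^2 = ((1 6 18)(3 11 10 13 16 7 8 9 12 5))^2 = (1 18 6)(3 10 16 8 12)(5 11 13 7 9)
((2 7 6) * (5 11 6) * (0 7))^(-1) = (0 2 6 11 5 7) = ((0 7 5 11 6 2))^(-1)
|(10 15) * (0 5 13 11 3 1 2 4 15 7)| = |(0 5 13 11 3 1 2 4 15 10 7)| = 11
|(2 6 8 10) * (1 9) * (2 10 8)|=|(10)(1 9)(2 6)|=2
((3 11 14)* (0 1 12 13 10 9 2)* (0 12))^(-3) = (14)(0 1)(2 13 9 12 10)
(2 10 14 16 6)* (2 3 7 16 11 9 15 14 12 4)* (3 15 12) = [0, 1, 10, 7, 2, 5, 15, 16, 8, 12, 3, 9, 4, 13, 11, 14, 6] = (2 10 3 7 16 6 15 14 11 9 12 4)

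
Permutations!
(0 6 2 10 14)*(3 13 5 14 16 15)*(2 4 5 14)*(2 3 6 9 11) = (0 9 11 2 10 16 15 6 4 5 3 13 14) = [9, 1, 10, 13, 5, 3, 4, 7, 8, 11, 16, 2, 12, 14, 0, 6, 15]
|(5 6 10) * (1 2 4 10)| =6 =|(1 2 4 10 5 6)|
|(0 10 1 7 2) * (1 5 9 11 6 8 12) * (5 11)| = 18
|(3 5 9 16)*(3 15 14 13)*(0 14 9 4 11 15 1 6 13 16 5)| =|(0 14 16 1 6 13 3)(4 11 15 9 5)| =35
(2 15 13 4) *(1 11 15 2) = (1 11 15 13 4) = [0, 11, 2, 3, 1, 5, 6, 7, 8, 9, 10, 15, 12, 4, 14, 13]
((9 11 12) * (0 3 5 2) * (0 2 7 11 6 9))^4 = ((0 3 5 7 11 12)(6 9))^4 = (0 11 5)(3 12 7)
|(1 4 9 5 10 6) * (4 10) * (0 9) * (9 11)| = |(0 11 9 5 4)(1 10 6)| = 15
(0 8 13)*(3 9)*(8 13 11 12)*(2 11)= [13, 1, 11, 9, 4, 5, 6, 7, 2, 3, 10, 12, 8, 0]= (0 13)(2 11 12 8)(3 9)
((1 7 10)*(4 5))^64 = ((1 7 10)(4 5))^64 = (1 7 10)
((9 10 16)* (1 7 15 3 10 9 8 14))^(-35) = ((1 7 15 3 10 16 8 14))^(-35) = (1 16 15 14 10 7 8 3)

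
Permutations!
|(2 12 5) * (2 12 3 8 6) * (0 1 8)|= |(0 1 8 6 2 3)(5 12)|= 6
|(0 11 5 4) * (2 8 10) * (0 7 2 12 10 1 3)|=|(0 11 5 4 7 2 8 1 3)(10 12)|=18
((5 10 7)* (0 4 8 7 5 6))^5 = ((0 4 8 7 6)(5 10))^5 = (5 10)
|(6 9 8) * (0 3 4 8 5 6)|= 12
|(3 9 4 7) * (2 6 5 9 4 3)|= |(2 6 5 9 3 4 7)|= 7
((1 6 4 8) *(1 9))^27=((1 6 4 8 9))^27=(1 4 9 6 8)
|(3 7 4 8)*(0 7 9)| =6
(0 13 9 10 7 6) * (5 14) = (0 13 9 10 7 6)(5 14) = [13, 1, 2, 3, 4, 14, 0, 6, 8, 10, 7, 11, 12, 9, 5]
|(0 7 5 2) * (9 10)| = 4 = |(0 7 5 2)(9 10)|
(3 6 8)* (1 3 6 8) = (1 3 8 6) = [0, 3, 2, 8, 4, 5, 1, 7, 6]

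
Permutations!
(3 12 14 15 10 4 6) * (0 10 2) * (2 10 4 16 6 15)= (0 4 15 10 16 6 3 12 14 2)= [4, 1, 0, 12, 15, 5, 3, 7, 8, 9, 16, 11, 14, 13, 2, 10, 6]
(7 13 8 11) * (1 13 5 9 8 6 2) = (1 13 6 2)(5 9 8 11 7) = [0, 13, 1, 3, 4, 9, 2, 5, 11, 8, 10, 7, 12, 6]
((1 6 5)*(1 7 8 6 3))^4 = ((1 3)(5 7 8 6))^4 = (8)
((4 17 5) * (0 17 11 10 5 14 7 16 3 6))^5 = (0 3 7 17 6 16 14)(4 11 10 5)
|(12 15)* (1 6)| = |(1 6)(12 15)| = 2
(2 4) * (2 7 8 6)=(2 4 7 8 6)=[0, 1, 4, 3, 7, 5, 2, 8, 6]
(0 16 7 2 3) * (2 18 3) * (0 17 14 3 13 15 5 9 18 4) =[16, 1, 2, 17, 0, 9, 6, 4, 8, 18, 10, 11, 12, 15, 3, 5, 7, 14, 13] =(0 16 7 4)(3 17 14)(5 9 18 13 15)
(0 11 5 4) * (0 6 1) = (0 11 5 4 6 1) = [11, 0, 2, 3, 6, 4, 1, 7, 8, 9, 10, 5]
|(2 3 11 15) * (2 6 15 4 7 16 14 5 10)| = 18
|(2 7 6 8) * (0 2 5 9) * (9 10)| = |(0 2 7 6 8 5 10 9)| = 8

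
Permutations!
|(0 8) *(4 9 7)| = 6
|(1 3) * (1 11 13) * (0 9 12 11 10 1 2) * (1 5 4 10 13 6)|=|(0 9 12 11 6 1 3 13 2)(4 10 5)|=9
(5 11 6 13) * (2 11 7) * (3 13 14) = (2 11 6 14 3 13 5 7) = [0, 1, 11, 13, 4, 7, 14, 2, 8, 9, 10, 6, 12, 5, 3]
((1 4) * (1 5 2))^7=((1 4 5 2))^7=(1 2 5 4)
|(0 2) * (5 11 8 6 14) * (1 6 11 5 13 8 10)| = 14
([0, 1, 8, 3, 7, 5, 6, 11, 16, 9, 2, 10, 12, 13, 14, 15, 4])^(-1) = [0, 1, 10, 3, 16, 5, 6, 4, 2, 9, 11, 7, 12, 13, 14, 15, 8]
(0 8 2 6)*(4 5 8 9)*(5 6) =(0 9 4 6)(2 5 8) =[9, 1, 5, 3, 6, 8, 0, 7, 2, 4]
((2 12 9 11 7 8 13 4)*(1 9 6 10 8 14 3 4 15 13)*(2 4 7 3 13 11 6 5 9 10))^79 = ((1 10 8)(2 12 5 9 6)(3 7 14 13 15 11))^79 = (1 10 8)(2 6 9 5 12)(3 7 14 13 15 11)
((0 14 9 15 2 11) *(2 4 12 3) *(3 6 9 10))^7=(0 14 10 3 2 11)(4 6 15 12 9)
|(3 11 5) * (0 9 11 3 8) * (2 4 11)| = 7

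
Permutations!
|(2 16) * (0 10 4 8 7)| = |(0 10 4 8 7)(2 16)| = 10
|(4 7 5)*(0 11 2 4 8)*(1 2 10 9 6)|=11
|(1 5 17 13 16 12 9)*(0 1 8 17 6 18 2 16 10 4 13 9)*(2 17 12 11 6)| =|(0 1 5 2 16 11 6 18 17 9 8 12)(4 13 10)| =12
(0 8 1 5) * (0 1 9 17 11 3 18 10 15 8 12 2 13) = [12, 5, 13, 18, 4, 1, 6, 7, 9, 17, 15, 3, 2, 0, 14, 8, 16, 11, 10] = (0 12 2 13)(1 5)(3 18 10 15 8 9 17 11)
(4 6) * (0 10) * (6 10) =[6, 1, 2, 3, 10, 5, 4, 7, 8, 9, 0] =(0 6 4 10)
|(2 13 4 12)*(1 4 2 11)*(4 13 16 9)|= 8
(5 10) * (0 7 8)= (0 7 8)(5 10)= [7, 1, 2, 3, 4, 10, 6, 8, 0, 9, 5]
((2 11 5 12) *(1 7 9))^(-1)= ((1 7 9)(2 11 5 12))^(-1)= (1 9 7)(2 12 5 11)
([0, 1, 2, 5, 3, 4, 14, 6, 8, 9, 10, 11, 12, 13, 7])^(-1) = (3 4 5)(6 7 14)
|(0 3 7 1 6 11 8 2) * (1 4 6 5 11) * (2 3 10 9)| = |(0 10 9 2)(1 5 11 8 3 7 4 6)| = 8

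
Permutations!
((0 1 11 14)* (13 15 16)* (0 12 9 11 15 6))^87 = (0 16)(1 13)(6 15)(9 12 14 11)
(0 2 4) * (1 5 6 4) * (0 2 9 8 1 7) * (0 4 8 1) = (0 9 1 5 6 8)(2 7 4) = [9, 5, 7, 3, 2, 6, 8, 4, 0, 1]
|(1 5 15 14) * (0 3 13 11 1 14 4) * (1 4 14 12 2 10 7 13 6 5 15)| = 14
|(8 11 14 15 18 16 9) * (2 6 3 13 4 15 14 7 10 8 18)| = 12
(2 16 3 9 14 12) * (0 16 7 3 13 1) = (0 16 13 1)(2 7 3 9 14 12) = [16, 0, 7, 9, 4, 5, 6, 3, 8, 14, 10, 11, 2, 1, 12, 15, 13]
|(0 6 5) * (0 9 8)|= |(0 6 5 9 8)|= 5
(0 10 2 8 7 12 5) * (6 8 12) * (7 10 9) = (0 9 7 6 8 10 2 12 5) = [9, 1, 12, 3, 4, 0, 8, 6, 10, 7, 2, 11, 5]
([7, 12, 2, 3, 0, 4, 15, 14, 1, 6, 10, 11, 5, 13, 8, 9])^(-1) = [4, 8, 2, 3, 5, 12, 9, 0, 14, 15, 10, 11, 1, 13, 7, 6]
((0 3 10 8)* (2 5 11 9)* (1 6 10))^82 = ((0 3 1 6 10 8)(2 5 11 9))^82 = (0 10 1)(2 11)(3 8 6)(5 9)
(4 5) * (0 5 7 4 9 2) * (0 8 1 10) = (0 5 9 2 8 1 10)(4 7) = [5, 10, 8, 3, 7, 9, 6, 4, 1, 2, 0]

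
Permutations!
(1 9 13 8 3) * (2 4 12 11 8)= (1 9 13 2 4 12 11 8 3)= [0, 9, 4, 1, 12, 5, 6, 7, 3, 13, 10, 8, 11, 2]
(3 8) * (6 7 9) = (3 8)(6 7 9) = [0, 1, 2, 8, 4, 5, 7, 9, 3, 6]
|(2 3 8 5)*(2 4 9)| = 6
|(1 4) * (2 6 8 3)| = 4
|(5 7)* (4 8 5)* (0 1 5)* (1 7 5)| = |(0 7 4 8)| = 4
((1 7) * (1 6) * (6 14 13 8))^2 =(1 14 8)(6 7 13)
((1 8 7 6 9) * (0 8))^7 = (0 8 7 6 9 1)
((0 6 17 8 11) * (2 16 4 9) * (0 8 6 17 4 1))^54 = (0 16 9 6)(1 2 4 17)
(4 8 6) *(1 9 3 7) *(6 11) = (1 9 3 7)(4 8 11 6) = [0, 9, 2, 7, 8, 5, 4, 1, 11, 3, 10, 6]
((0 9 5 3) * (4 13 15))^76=(4 13 15)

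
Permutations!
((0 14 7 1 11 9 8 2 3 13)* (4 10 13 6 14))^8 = (1 7 14 6 3 2 8 9 11)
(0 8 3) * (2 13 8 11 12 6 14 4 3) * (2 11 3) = (0 3)(2 13 8 11 12 6 14 4) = [3, 1, 13, 0, 2, 5, 14, 7, 11, 9, 10, 12, 6, 8, 4]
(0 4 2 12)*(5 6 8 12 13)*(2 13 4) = (0 2 4 13 5 6 8 12) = [2, 1, 4, 3, 13, 6, 8, 7, 12, 9, 10, 11, 0, 5]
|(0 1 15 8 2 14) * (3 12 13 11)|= 12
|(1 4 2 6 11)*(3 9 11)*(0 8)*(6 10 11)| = 30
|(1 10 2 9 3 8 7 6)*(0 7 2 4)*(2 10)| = 10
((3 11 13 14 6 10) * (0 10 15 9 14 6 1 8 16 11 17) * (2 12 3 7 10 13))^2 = (0 6 9 1 16 2 3)(8 11 12 17 13 15 14)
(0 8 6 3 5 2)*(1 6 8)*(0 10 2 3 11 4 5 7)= (0 1 6 11 4 5 3 7)(2 10)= [1, 6, 10, 7, 5, 3, 11, 0, 8, 9, 2, 4]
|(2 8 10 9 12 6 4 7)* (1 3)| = |(1 3)(2 8 10 9 12 6 4 7)| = 8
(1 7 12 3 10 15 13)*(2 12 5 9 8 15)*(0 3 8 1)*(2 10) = (0 3 2 12 8 15 13)(1 7 5 9) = [3, 7, 12, 2, 4, 9, 6, 5, 15, 1, 10, 11, 8, 0, 14, 13]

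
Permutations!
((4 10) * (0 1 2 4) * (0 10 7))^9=(10)(0 7 4 2 1)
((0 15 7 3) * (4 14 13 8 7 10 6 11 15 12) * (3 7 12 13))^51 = ((0 13 8 12 4 14 3)(6 11 15 10))^51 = (0 8 4 3 13 12 14)(6 10 15 11)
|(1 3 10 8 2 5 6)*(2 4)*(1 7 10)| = 14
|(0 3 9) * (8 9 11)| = 5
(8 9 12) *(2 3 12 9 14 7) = (2 3 12 8 14 7) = [0, 1, 3, 12, 4, 5, 6, 2, 14, 9, 10, 11, 8, 13, 7]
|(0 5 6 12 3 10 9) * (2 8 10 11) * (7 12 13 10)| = |(0 5 6 13 10 9)(2 8 7 12 3 11)| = 6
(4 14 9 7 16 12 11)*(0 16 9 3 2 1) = (0 16 12 11 4 14 3 2 1)(7 9) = [16, 0, 1, 2, 14, 5, 6, 9, 8, 7, 10, 4, 11, 13, 3, 15, 12]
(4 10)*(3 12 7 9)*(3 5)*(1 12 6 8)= (1 12 7 9 5 3 6 8)(4 10)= [0, 12, 2, 6, 10, 3, 8, 9, 1, 5, 4, 11, 7]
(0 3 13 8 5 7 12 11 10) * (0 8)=(0 3 13)(5 7 12 11 10 8)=[3, 1, 2, 13, 4, 7, 6, 12, 5, 9, 8, 10, 11, 0]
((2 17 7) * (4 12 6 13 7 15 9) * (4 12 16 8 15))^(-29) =((2 17 4 16 8 15 9 12 6 13 7))^(-29) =(2 8 6 17 15 13 4 9 7 16 12)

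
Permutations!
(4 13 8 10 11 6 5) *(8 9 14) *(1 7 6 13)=[0, 7, 2, 3, 1, 4, 5, 6, 10, 14, 11, 13, 12, 9, 8]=(1 7 6 5 4)(8 10 11 13 9 14)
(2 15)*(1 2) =(1 2 15) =[0, 2, 15, 3, 4, 5, 6, 7, 8, 9, 10, 11, 12, 13, 14, 1]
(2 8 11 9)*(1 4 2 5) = (1 4 2 8 11 9 5) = [0, 4, 8, 3, 2, 1, 6, 7, 11, 5, 10, 9]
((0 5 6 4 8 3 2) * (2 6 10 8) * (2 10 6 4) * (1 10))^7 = (0 2 6 5)(1 8 4 10 3)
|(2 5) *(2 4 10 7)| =|(2 5 4 10 7)| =5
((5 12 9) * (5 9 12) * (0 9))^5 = (12)(0 9)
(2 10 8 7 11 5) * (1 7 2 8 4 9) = (1 7 11 5 8 2 10 4 9) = [0, 7, 10, 3, 9, 8, 6, 11, 2, 1, 4, 5]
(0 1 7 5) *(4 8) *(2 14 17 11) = (0 1 7 5)(2 14 17 11)(4 8) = [1, 7, 14, 3, 8, 0, 6, 5, 4, 9, 10, 2, 12, 13, 17, 15, 16, 11]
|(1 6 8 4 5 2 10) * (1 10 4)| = |(10)(1 6 8)(2 4 5)| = 3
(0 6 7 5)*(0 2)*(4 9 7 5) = [6, 1, 0, 3, 9, 2, 5, 4, 8, 7] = (0 6 5 2)(4 9 7)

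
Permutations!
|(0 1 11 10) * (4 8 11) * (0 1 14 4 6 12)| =9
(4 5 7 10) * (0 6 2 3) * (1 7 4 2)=(0 6 1 7 10 2 3)(4 5)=[6, 7, 3, 0, 5, 4, 1, 10, 8, 9, 2]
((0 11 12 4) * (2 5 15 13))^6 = ((0 11 12 4)(2 5 15 13))^6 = (0 12)(2 15)(4 11)(5 13)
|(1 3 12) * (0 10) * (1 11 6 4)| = |(0 10)(1 3 12 11 6 4)| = 6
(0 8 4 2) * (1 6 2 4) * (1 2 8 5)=(0 5 1 6 8 2)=[5, 6, 0, 3, 4, 1, 8, 7, 2]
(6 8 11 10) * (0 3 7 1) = [3, 0, 2, 7, 4, 5, 8, 1, 11, 9, 6, 10] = (0 3 7 1)(6 8 11 10)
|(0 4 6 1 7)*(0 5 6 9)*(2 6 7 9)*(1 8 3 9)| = 14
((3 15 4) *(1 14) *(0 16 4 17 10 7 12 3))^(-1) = ((0 16 4)(1 14)(3 15 17 10 7 12))^(-1) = (0 4 16)(1 14)(3 12 7 10 17 15)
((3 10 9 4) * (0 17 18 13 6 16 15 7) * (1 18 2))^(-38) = (0 2 18 6 15)(1 13 16 7 17)(3 9)(4 10)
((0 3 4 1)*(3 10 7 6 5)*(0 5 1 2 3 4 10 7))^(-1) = (0 10 3 2 4 5 1 6 7)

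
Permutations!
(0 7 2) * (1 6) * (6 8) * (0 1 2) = [7, 8, 1, 3, 4, 5, 2, 0, 6] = (0 7)(1 8 6 2)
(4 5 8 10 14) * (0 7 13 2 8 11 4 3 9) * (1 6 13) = (0 7 1 6 13 2 8 10 14 3 9)(4 5 11) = [7, 6, 8, 9, 5, 11, 13, 1, 10, 0, 14, 4, 12, 2, 3]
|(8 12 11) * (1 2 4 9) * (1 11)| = 7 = |(1 2 4 9 11 8 12)|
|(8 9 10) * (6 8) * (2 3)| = 4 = |(2 3)(6 8 9 10)|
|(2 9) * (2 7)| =|(2 9 7)| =3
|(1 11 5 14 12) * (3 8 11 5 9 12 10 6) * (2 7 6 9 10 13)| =|(1 5 14 13 2 7 6 3 8 11 10 9 12)| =13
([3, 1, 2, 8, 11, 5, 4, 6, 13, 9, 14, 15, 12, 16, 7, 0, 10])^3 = (0 13 14 4)(3 16 7 11)(6 15 8 10)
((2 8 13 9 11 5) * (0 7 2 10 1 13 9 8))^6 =(1 10 5 11 9 8 13)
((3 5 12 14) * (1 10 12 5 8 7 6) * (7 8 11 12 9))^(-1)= (1 6 7 9 10)(3 14 12 11)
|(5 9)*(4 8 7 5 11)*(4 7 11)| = |(4 8 11 7 5 9)| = 6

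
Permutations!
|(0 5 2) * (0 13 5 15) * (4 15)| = 3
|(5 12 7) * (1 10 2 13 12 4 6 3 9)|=|(1 10 2 13 12 7 5 4 6 3 9)|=11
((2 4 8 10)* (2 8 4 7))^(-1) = (2 7)(8 10) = ((2 7)(8 10))^(-1)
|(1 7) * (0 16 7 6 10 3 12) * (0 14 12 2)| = |(0 16 7 1 6 10 3 2)(12 14)| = 8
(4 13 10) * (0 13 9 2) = (0 13 10 4 9 2) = [13, 1, 0, 3, 9, 5, 6, 7, 8, 2, 4, 11, 12, 10]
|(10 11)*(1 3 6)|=|(1 3 6)(10 11)|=6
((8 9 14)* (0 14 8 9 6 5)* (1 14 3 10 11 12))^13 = ((0 3 10 11 12 1 14 9 8 6 5))^13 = (0 10 12 14 8 5 3 11 1 9 6)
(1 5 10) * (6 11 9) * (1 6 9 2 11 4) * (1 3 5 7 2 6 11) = [0, 7, 1, 5, 3, 10, 4, 2, 8, 9, 11, 6] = (1 7 2)(3 5 10 11 6 4)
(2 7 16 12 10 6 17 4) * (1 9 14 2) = [0, 9, 7, 3, 1, 5, 17, 16, 8, 14, 6, 11, 10, 13, 2, 15, 12, 4] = (1 9 14 2 7 16 12 10 6 17 4)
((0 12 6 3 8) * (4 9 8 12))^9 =((0 4 9 8)(3 12 6))^9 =(12)(0 4 9 8)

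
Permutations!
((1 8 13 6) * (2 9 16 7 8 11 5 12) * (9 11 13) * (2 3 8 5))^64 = ((1 13 6)(2 11)(3 8 9 16 7 5 12))^64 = (1 13 6)(3 8 9 16 7 5 12)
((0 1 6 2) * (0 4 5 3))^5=(0 5 2 1 3 4 6)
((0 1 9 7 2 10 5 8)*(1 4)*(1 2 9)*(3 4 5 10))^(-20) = ((10)(0 5 8)(2 3 4)(7 9))^(-20) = (10)(0 5 8)(2 3 4)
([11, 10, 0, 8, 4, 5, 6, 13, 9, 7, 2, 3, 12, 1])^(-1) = [2, 13, 10, 11, 4, 5, 6, 9, 3, 8, 1, 0, 12, 7]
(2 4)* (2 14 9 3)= (2 4 14 9 3)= [0, 1, 4, 2, 14, 5, 6, 7, 8, 3, 10, 11, 12, 13, 9]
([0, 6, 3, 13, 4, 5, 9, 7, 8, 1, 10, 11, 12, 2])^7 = [0, 6, 3, 13, 4, 5, 9, 7, 8, 1, 10, 11, 12, 2]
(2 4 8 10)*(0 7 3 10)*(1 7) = (0 1 7 3 10 2 4 8) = [1, 7, 4, 10, 8, 5, 6, 3, 0, 9, 2]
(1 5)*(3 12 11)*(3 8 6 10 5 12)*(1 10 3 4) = (1 12 11 8 6 3 4)(5 10) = [0, 12, 2, 4, 1, 10, 3, 7, 6, 9, 5, 8, 11]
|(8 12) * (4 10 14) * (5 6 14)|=10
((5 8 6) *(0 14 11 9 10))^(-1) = ((0 14 11 9 10)(5 8 6))^(-1) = (0 10 9 11 14)(5 6 8)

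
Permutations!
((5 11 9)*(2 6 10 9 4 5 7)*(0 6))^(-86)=(0 7 10)(2 9 6)(4 5 11)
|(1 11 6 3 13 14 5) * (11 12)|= 8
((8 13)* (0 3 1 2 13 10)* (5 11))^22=((0 3 1 2 13 8 10)(5 11))^22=(0 3 1 2 13 8 10)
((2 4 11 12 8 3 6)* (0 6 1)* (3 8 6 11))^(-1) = ((0 11 12 6 2 4 3 1))^(-1) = (0 1 3 4 2 6 12 11)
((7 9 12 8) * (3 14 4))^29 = ((3 14 4)(7 9 12 8))^29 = (3 4 14)(7 9 12 8)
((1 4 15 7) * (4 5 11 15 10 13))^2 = (1 11 7 5 15)(4 13 10)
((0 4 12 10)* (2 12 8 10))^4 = (12)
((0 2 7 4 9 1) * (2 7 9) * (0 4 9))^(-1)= (0 2 4 1 9 7)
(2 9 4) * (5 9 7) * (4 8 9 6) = (2 7 5 6 4)(8 9) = [0, 1, 7, 3, 2, 6, 4, 5, 9, 8]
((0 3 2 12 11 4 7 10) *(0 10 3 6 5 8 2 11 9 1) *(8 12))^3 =((0 6 5 12 9 1)(2 8)(3 11 4 7))^3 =(0 12)(1 5)(2 8)(3 7 4 11)(6 9)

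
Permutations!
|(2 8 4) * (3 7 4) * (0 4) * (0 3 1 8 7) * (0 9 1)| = 8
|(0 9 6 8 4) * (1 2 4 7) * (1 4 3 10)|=|(0 9 6 8 7 4)(1 2 3 10)|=12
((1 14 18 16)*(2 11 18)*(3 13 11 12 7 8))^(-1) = ((1 14 2 12 7 8 3 13 11 18 16))^(-1) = (1 16 18 11 13 3 8 7 12 2 14)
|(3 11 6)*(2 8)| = |(2 8)(3 11 6)| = 6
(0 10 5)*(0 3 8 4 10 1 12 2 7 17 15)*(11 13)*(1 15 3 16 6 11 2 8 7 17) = [15, 12, 17, 7, 10, 16, 11, 1, 4, 9, 5, 13, 8, 2, 14, 0, 6, 3] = (0 15)(1 12 8 4 10 5 16 6 11 13 2 17 3 7)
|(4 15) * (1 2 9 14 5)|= |(1 2 9 14 5)(4 15)|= 10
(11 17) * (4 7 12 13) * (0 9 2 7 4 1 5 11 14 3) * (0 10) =(0 9 2 7 12 13 1 5 11 17 14 3 10) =[9, 5, 7, 10, 4, 11, 6, 12, 8, 2, 0, 17, 13, 1, 3, 15, 16, 14]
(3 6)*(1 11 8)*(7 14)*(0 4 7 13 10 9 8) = [4, 11, 2, 6, 7, 5, 3, 14, 1, 8, 9, 0, 12, 10, 13] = (0 4 7 14 13 10 9 8 1 11)(3 6)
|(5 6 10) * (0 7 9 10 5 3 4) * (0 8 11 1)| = 18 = |(0 7 9 10 3 4 8 11 1)(5 6)|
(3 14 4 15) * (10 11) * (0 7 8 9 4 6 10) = (0 7 8 9 4 15 3 14 6 10 11) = [7, 1, 2, 14, 15, 5, 10, 8, 9, 4, 11, 0, 12, 13, 6, 3]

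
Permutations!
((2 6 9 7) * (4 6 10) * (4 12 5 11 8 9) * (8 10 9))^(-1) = ((2 9 7)(4 6)(5 11 10 12))^(-1) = (2 7 9)(4 6)(5 12 10 11)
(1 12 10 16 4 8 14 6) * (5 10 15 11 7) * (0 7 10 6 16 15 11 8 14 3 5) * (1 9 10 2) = (0 7)(1 12 11 2)(3 5 6 9 10 15 8)(4 14 16) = [7, 12, 1, 5, 14, 6, 9, 0, 3, 10, 15, 2, 11, 13, 16, 8, 4]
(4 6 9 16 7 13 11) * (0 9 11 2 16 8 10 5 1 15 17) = [9, 15, 16, 3, 6, 1, 11, 13, 10, 8, 5, 4, 12, 2, 14, 17, 7, 0] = (0 9 8 10 5 1 15 17)(2 16 7 13)(4 6 11)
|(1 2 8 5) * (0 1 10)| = |(0 1 2 8 5 10)| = 6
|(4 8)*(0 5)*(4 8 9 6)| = 6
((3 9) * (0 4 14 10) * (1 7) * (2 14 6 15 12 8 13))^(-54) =((0 4 6 15 12 8 13 2 14 10)(1 7)(3 9))^(-54) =(0 13 6 14 12)(2 15 10 8 4)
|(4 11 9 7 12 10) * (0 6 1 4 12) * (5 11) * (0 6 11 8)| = |(0 11 9 7 6 1 4 5 8)(10 12)| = 18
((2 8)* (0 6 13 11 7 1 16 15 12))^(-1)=(0 12 15 16 1 7 11 13 6)(2 8)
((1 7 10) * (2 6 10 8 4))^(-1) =((1 7 8 4 2 6 10))^(-1) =(1 10 6 2 4 8 7)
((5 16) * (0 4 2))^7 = (0 4 2)(5 16)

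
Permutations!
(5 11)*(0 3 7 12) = (0 3 7 12)(5 11) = [3, 1, 2, 7, 4, 11, 6, 12, 8, 9, 10, 5, 0]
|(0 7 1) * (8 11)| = 6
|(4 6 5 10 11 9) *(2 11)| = 7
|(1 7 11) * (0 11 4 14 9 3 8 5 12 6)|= 12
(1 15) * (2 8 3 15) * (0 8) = (0 8 3 15 1 2) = [8, 2, 0, 15, 4, 5, 6, 7, 3, 9, 10, 11, 12, 13, 14, 1]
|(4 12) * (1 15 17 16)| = 4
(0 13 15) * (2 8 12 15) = (0 13 2 8 12 15) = [13, 1, 8, 3, 4, 5, 6, 7, 12, 9, 10, 11, 15, 2, 14, 0]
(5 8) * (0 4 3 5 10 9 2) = (0 4 3 5 8 10 9 2) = [4, 1, 0, 5, 3, 8, 6, 7, 10, 2, 9]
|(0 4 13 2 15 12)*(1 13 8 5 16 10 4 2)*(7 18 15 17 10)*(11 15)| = 26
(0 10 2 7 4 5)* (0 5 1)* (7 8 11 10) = (0 7 4 1)(2 8 11 10) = [7, 0, 8, 3, 1, 5, 6, 4, 11, 9, 2, 10]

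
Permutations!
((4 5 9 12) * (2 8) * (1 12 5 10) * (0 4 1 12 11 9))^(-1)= (0 5 9 11 1 12 10 4)(2 8)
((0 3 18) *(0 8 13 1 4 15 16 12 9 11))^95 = (0 11 9 12 16 15 4 1 13 8 18 3)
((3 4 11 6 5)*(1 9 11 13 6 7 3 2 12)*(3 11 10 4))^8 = (1 12 2 5 6 13 4 10 9)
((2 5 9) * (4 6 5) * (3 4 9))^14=(9)(3 6)(4 5)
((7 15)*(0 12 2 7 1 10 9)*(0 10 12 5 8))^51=((0 5 8)(1 12 2 7 15)(9 10))^51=(1 12 2 7 15)(9 10)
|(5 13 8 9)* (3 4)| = |(3 4)(5 13 8 9)| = 4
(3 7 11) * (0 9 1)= [9, 0, 2, 7, 4, 5, 6, 11, 8, 1, 10, 3]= (0 9 1)(3 7 11)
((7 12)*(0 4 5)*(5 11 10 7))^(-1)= (0 5 12 7 10 11 4)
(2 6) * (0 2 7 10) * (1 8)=(0 2 6 7 10)(1 8)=[2, 8, 6, 3, 4, 5, 7, 10, 1, 9, 0]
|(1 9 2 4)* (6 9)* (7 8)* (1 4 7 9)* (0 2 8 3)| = 4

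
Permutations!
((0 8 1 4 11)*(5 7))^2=(0 1 11 8 4)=((0 8 1 4 11)(5 7))^2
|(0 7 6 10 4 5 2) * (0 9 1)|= 9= |(0 7 6 10 4 5 2 9 1)|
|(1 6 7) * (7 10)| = 4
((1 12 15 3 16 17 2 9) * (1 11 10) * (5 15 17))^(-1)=((1 12 17 2 9 11 10)(3 16 5 15))^(-1)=(1 10 11 9 2 17 12)(3 15 5 16)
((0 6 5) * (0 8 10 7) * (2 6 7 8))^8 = (10)(2 5 6) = ((0 7)(2 6 5)(8 10))^8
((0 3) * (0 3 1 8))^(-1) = (0 8 1)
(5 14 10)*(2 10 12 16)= [0, 1, 10, 3, 4, 14, 6, 7, 8, 9, 5, 11, 16, 13, 12, 15, 2]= (2 10 5 14 12 16)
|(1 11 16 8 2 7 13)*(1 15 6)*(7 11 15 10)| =12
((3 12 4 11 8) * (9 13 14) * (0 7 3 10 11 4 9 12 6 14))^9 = (0 7 3 6 14 12 9 13)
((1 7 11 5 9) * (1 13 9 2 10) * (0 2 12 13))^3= ((0 2 10 1 7 11 5 12 13 9))^3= (0 1 5 9 10 11 13 2 7 12)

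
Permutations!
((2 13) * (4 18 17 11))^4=(18)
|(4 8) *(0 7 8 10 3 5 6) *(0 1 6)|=14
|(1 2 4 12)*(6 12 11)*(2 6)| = 3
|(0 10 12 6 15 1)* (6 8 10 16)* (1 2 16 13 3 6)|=|(0 13 3 6 15 2 16 1)(8 10 12)|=24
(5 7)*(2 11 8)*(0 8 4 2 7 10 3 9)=(0 8 7 5 10 3 9)(2 11 4)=[8, 1, 11, 9, 2, 10, 6, 5, 7, 0, 3, 4]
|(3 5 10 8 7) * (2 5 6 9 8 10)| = 10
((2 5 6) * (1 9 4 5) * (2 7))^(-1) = ((1 9 4 5 6 7 2))^(-1) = (1 2 7 6 5 4 9)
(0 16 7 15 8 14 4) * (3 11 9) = [16, 1, 2, 11, 0, 5, 6, 15, 14, 3, 10, 9, 12, 13, 4, 8, 7] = (0 16 7 15 8 14 4)(3 11 9)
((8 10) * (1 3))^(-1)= (1 3)(8 10)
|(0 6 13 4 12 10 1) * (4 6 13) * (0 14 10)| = 15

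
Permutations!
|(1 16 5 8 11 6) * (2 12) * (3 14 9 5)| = |(1 16 3 14 9 5 8 11 6)(2 12)| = 18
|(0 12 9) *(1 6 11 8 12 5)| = 8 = |(0 5 1 6 11 8 12 9)|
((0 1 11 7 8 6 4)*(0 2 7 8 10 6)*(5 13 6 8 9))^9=((0 1 11 9 5 13 6 4 2 7 10 8))^9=(0 7 6 9)(1 10 4 5)(2 13 11 8)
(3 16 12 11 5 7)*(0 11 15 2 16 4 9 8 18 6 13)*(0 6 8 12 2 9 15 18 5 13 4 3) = (0 11 13 6 4 15 9 12 18 8 5 7)(2 16) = [11, 1, 16, 3, 15, 7, 4, 0, 5, 12, 10, 13, 18, 6, 14, 9, 2, 17, 8]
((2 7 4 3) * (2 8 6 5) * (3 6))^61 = (2 7 4 6 5)(3 8)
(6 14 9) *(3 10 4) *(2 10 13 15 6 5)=(2 10 4 3 13 15 6 14 9 5)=[0, 1, 10, 13, 3, 2, 14, 7, 8, 5, 4, 11, 12, 15, 9, 6]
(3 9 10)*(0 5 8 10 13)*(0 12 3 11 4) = (0 5 8 10 11 4)(3 9 13 12) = [5, 1, 2, 9, 0, 8, 6, 7, 10, 13, 11, 4, 3, 12]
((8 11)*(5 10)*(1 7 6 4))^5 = (1 7 6 4)(5 10)(8 11)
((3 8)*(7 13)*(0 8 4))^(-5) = (0 4 3 8)(7 13) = ((0 8 3 4)(7 13))^(-5)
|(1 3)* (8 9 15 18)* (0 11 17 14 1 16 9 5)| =|(0 11 17 14 1 3 16 9 15 18 8 5)| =12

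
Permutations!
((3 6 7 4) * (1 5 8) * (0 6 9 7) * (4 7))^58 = ((0 6)(1 5 8)(3 9 4))^58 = (1 5 8)(3 9 4)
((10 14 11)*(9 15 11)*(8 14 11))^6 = (8 9)(14 15)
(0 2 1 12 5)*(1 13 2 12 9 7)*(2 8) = (0 12 5)(1 9 7)(2 13 8) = [12, 9, 13, 3, 4, 0, 6, 1, 2, 7, 10, 11, 5, 8]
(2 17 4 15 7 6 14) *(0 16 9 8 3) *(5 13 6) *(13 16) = (0 13 6 14 2 17 4 15 7 5 16 9 8 3) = [13, 1, 17, 0, 15, 16, 14, 5, 3, 8, 10, 11, 12, 6, 2, 7, 9, 4]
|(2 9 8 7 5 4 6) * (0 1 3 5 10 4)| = |(0 1 3 5)(2 9 8 7 10 4 6)| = 28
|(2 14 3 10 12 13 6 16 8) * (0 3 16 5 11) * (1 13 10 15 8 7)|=|(0 3 15 8 2 14 16 7 1 13 6 5 11)(10 12)|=26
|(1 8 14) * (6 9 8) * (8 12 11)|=|(1 6 9 12 11 8 14)|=7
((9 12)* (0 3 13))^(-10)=((0 3 13)(9 12))^(-10)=(0 13 3)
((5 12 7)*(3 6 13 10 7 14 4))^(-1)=((3 6 13 10 7 5 12 14 4))^(-1)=(3 4 14 12 5 7 10 13 6)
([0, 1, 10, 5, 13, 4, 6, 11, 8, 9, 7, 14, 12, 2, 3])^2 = (2 7 14 5 13 10 11 3 4)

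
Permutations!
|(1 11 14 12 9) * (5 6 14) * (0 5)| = 8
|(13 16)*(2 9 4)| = 6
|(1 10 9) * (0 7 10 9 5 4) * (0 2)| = 6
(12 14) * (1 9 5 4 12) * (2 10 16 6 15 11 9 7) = (1 7 2 10 16 6 15 11 9 5 4 12 14) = [0, 7, 10, 3, 12, 4, 15, 2, 8, 5, 16, 9, 14, 13, 1, 11, 6]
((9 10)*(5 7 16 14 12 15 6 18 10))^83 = (5 14 6 9 16 15 10 7 12 18) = ((5 7 16 14 12 15 6 18 10 9))^83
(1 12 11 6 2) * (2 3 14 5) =(1 12 11 6 3 14 5 2) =[0, 12, 1, 14, 4, 2, 3, 7, 8, 9, 10, 6, 11, 13, 5]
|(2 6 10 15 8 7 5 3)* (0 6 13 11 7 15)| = |(0 6 10)(2 13 11 7 5 3)(8 15)| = 6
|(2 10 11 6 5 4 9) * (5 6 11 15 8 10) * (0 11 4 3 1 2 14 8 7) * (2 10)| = |(0 11 4 9 14 8 2 5 3 1 10 15 7)| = 13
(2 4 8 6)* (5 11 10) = [0, 1, 4, 3, 8, 11, 2, 7, 6, 9, 5, 10] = (2 4 8 6)(5 11 10)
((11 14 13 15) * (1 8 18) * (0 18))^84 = (18)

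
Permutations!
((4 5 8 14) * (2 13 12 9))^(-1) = ((2 13 12 9)(4 5 8 14))^(-1) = (2 9 12 13)(4 14 8 5)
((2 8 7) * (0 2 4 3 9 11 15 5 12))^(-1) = (0 12 5 15 11 9 3 4 7 8 2)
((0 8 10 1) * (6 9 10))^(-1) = (0 1 10 9 6 8)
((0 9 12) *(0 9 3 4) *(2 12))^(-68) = (0 3 4)(2 12 9)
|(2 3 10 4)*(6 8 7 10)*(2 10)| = 10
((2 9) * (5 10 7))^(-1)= (2 9)(5 7 10)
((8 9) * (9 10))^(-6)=((8 10 9))^(-6)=(10)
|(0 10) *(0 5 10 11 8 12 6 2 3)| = 14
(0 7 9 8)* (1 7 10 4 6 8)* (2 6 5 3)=(0 10 4 5 3 2 6 8)(1 7 9)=[10, 7, 6, 2, 5, 3, 8, 9, 0, 1, 4]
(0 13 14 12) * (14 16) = (0 13 16 14 12) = [13, 1, 2, 3, 4, 5, 6, 7, 8, 9, 10, 11, 0, 16, 12, 15, 14]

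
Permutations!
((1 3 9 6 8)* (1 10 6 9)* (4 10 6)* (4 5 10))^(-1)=(1 3)(5 10)(6 8)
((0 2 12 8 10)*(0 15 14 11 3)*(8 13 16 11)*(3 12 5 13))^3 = (0 13 12 2 16 3 5 11)(8 14 15 10)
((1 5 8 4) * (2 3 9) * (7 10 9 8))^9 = ((1 5 7 10 9 2 3 8 4))^9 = (10)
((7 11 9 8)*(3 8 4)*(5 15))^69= ((3 8 7 11 9 4)(5 15))^69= (3 11)(4 7)(5 15)(8 9)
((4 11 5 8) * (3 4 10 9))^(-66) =(3 8 4 10 11 9 5)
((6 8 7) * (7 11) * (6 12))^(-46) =((6 8 11 7 12))^(-46) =(6 12 7 11 8)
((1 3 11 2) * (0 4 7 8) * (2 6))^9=(0 4 7 8)(1 2 6 11 3)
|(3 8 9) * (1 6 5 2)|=12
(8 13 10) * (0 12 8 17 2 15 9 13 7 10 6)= (0 12 8 7 10 17 2 15 9 13 6)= [12, 1, 15, 3, 4, 5, 0, 10, 7, 13, 17, 11, 8, 6, 14, 9, 16, 2]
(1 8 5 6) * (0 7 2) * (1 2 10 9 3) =(0 7 10 9 3 1 8 5 6 2) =[7, 8, 0, 1, 4, 6, 2, 10, 5, 3, 9]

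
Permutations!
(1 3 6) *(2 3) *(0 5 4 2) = (0 5 4 2 3 6 1) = [5, 0, 3, 6, 2, 4, 1]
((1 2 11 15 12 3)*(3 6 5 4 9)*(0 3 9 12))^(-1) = ((0 3 1 2 11 15)(4 12 6 5))^(-1) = (0 15 11 2 1 3)(4 5 6 12)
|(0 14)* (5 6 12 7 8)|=10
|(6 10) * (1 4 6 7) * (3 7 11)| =|(1 4 6 10 11 3 7)| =7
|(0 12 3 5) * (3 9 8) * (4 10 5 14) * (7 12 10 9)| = 30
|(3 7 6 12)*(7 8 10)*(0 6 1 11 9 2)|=11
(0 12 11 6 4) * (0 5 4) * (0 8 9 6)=(0 12 11)(4 5)(6 8 9)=[12, 1, 2, 3, 5, 4, 8, 7, 9, 6, 10, 0, 11]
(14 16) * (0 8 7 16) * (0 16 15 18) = (0 8 7 15 18)(14 16) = [8, 1, 2, 3, 4, 5, 6, 15, 7, 9, 10, 11, 12, 13, 16, 18, 14, 17, 0]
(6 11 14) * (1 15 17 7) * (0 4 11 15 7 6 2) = (0 4 11 14 2)(1 7)(6 15 17) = [4, 7, 0, 3, 11, 5, 15, 1, 8, 9, 10, 14, 12, 13, 2, 17, 16, 6]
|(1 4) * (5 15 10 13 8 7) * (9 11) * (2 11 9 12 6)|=12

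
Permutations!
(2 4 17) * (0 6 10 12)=(0 6 10 12)(2 4 17)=[6, 1, 4, 3, 17, 5, 10, 7, 8, 9, 12, 11, 0, 13, 14, 15, 16, 2]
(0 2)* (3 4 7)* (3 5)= (0 2)(3 4 7 5)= [2, 1, 0, 4, 7, 3, 6, 5]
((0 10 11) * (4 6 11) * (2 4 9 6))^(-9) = (0 10 9 6 11)(2 4)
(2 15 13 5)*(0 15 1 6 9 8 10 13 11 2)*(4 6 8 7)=[15, 8, 1, 3, 6, 0, 9, 4, 10, 7, 13, 2, 12, 5, 14, 11]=(0 15 11 2 1 8 10 13 5)(4 6 9 7)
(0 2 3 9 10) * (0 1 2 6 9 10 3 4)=[6, 2, 4, 10, 0, 5, 9, 7, 8, 3, 1]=(0 6 9 3 10 1 2 4)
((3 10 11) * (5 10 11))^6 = (11)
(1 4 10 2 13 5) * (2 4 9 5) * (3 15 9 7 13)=[0, 7, 3, 15, 10, 1, 6, 13, 8, 5, 4, 11, 12, 2, 14, 9]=(1 7 13 2 3 15 9 5)(4 10)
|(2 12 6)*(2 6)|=|(2 12)|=2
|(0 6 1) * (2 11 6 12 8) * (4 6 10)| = 9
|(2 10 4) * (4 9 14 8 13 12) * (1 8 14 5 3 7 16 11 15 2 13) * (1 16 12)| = 14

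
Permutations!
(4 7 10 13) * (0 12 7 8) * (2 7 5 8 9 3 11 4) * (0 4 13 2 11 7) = [12, 1, 0, 7, 9, 8, 6, 10, 4, 3, 2, 13, 5, 11] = (0 12 5 8 4 9 3 7 10 2)(11 13)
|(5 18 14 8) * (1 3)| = 4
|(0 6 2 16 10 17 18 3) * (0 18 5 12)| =8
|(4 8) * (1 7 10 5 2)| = 10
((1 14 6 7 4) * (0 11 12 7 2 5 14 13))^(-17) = ((0 11 12 7 4 1 13)(2 5 14 6))^(-17) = (0 4 11 1 12 13 7)(2 6 14 5)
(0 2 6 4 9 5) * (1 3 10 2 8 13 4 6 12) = (0 8 13 4 9 5)(1 3 10 2 12) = [8, 3, 12, 10, 9, 0, 6, 7, 13, 5, 2, 11, 1, 4]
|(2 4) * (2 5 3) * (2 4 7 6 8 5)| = 7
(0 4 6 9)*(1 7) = (0 4 6 9)(1 7) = [4, 7, 2, 3, 6, 5, 9, 1, 8, 0]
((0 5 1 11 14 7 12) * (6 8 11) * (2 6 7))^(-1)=((0 5 1 7 12)(2 6 8 11 14))^(-1)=(0 12 7 1 5)(2 14 11 8 6)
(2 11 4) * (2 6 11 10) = (2 10)(4 6 11) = [0, 1, 10, 3, 6, 5, 11, 7, 8, 9, 2, 4]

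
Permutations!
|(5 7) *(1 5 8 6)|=5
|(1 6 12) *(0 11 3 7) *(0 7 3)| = |(0 11)(1 6 12)| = 6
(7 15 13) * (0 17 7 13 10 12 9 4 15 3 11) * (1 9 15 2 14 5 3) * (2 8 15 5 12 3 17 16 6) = (0 16 6 2 14 12 5 17 7 1 9 4 8 15 10 3 11) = [16, 9, 14, 11, 8, 17, 2, 1, 15, 4, 3, 0, 5, 13, 12, 10, 6, 7]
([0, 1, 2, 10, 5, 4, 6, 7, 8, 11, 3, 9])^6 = (11)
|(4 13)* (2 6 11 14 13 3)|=|(2 6 11 14 13 4 3)|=7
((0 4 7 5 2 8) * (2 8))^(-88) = (0 7 8 4 5)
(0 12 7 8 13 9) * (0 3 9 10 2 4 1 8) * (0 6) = [12, 8, 4, 9, 1, 5, 0, 6, 13, 3, 2, 11, 7, 10] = (0 12 7 6)(1 8 13 10 2 4)(3 9)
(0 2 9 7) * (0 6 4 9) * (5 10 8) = (0 2)(4 9 7 6)(5 10 8) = [2, 1, 0, 3, 9, 10, 4, 6, 5, 7, 8]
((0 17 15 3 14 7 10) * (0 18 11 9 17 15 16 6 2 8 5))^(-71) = (0 7 9 2 15 10 17 8 3 18 16 5 14 11 6)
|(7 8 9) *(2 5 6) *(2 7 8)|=4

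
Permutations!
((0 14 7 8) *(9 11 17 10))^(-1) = (0 8 7 14)(9 10 17 11)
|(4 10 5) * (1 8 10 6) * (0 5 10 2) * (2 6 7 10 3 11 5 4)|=24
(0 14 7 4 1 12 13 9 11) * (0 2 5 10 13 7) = (0 14)(1 12 7 4)(2 5 10 13 9 11) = [14, 12, 5, 3, 1, 10, 6, 4, 8, 11, 13, 2, 7, 9, 0]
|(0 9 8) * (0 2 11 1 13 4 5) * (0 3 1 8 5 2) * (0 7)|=11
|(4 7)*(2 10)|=2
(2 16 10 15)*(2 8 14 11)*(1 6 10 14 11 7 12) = (1 6 10 15 8 11 2 16 14 7 12) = [0, 6, 16, 3, 4, 5, 10, 12, 11, 9, 15, 2, 1, 13, 7, 8, 14]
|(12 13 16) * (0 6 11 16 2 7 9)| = |(0 6 11 16 12 13 2 7 9)| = 9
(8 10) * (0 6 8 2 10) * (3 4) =(0 6 8)(2 10)(3 4) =[6, 1, 10, 4, 3, 5, 8, 7, 0, 9, 2]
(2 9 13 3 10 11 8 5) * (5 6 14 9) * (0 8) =(0 8 6 14 9 13 3 10 11)(2 5) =[8, 1, 5, 10, 4, 2, 14, 7, 6, 13, 11, 0, 12, 3, 9]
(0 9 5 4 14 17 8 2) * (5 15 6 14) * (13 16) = [9, 1, 0, 3, 5, 4, 14, 7, 2, 15, 10, 11, 12, 16, 17, 6, 13, 8] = (0 9 15 6 14 17 8 2)(4 5)(13 16)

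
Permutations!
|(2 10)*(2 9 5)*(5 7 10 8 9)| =|(2 8 9 7 10 5)| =6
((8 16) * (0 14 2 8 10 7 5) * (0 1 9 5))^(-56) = (16)(1 9 5)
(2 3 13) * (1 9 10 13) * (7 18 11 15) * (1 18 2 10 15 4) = (1 9 15 7 2 3 18 11 4)(10 13) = [0, 9, 3, 18, 1, 5, 6, 2, 8, 15, 13, 4, 12, 10, 14, 7, 16, 17, 11]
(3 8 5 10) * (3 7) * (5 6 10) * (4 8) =(3 4 8 6 10 7) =[0, 1, 2, 4, 8, 5, 10, 3, 6, 9, 7]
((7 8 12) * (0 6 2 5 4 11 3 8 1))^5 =((0 6 2 5 4 11 3 8 12 7 1))^5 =(0 11 1 4 7 5 12 2 8 6 3)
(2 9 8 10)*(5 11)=(2 9 8 10)(5 11)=[0, 1, 9, 3, 4, 11, 6, 7, 10, 8, 2, 5]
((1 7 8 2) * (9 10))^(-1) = (1 2 8 7)(9 10)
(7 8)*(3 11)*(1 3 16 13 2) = (1 3 11 16 13 2)(7 8) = [0, 3, 1, 11, 4, 5, 6, 8, 7, 9, 10, 16, 12, 2, 14, 15, 13]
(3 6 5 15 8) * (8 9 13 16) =(3 6 5 15 9 13 16 8) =[0, 1, 2, 6, 4, 15, 5, 7, 3, 13, 10, 11, 12, 16, 14, 9, 8]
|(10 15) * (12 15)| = |(10 12 15)| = 3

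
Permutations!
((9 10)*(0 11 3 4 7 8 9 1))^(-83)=((0 11 3 4 7 8 9 10 1))^(-83)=(0 10 8 4 11 1 9 7 3)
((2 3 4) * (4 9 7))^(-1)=((2 3 9 7 4))^(-1)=(2 4 7 9 3)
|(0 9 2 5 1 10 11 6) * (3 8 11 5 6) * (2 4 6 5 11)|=|(0 9 4 6)(1 10 11 3 8 2 5)|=28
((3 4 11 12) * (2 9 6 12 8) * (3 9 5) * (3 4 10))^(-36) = ((2 5 4 11 8)(3 10)(6 12 9))^(-36) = (12)(2 8 11 4 5)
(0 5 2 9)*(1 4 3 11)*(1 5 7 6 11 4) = (0 7 6 11 5 2 9)(3 4) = [7, 1, 9, 4, 3, 2, 11, 6, 8, 0, 10, 5]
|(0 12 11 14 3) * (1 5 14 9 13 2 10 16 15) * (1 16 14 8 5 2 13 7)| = 10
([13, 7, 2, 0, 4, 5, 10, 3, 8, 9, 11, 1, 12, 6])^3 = (0 10 7 13 11 3 6 1)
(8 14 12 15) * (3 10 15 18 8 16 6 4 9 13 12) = [0, 1, 2, 10, 9, 5, 4, 7, 14, 13, 15, 11, 18, 12, 3, 16, 6, 17, 8] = (3 10 15 16 6 4 9 13 12 18 8 14)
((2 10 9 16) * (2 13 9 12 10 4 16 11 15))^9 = (2 16 9 15 4 13 11)(10 12)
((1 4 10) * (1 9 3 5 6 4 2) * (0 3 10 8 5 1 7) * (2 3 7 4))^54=((0 7)(1 3)(2 4 8 5 6)(9 10))^54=(10)(2 6 5 8 4)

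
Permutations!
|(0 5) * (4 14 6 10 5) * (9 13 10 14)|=6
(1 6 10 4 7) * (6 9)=[0, 9, 2, 3, 7, 5, 10, 1, 8, 6, 4]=(1 9 6 10 4 7)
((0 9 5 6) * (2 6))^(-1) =(0 6 2 5 9)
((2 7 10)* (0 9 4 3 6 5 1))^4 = (0 6 9 5 4 1 3)(2 7 10)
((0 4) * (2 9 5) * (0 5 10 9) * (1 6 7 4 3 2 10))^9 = ((0 3 2)(1 6 7 4 5 10 9))^9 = (1 7 5 9 6 4 10)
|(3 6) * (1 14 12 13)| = 4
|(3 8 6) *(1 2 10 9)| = |(1 2 10 9)(3 8 6)| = 12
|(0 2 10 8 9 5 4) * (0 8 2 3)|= 4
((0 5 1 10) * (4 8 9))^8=(10)(4 9 8)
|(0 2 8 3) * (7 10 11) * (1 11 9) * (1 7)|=12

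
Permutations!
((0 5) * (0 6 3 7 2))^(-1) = (0 2 7 3 6 5)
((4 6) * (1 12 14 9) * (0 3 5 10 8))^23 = ((0 3 5 10 8)(1 12 14 9)(4 6))^23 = (0 10 3 8 5)(1 9 14 12)(4 6)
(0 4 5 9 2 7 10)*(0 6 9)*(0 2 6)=(0 4 5 2 7 10)(6 9)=[4, 1, 7, 3, 5, 2, 9, 10, 8, 6, 0]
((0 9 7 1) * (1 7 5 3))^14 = ((0 9 5 3 1))^14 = (0 1 3 5 9)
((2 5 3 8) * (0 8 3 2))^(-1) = (0 8)(2 5)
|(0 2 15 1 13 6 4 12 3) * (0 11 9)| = 11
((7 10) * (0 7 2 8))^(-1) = (0 8 2 10 7)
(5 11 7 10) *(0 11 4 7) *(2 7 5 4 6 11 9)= (0 9 2 7 10 4 5 6 11)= [9, 1, 7, 3, 5, 6, 11, 10, 8, 2, 4, 0]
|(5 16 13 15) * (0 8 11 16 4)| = |(0 8 11 16 13 15 5 4)| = 8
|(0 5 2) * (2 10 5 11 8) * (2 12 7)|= |(0 11 8 12 7 2)(5 10)|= 6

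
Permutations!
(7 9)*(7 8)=[0, 1, 2, 3, 4, 5, 6, 9, 7, 8]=(7 9 8)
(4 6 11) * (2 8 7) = (2 8 7)(4 6 11) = [0, 1, 8, 3, 6, 5, 11, 2, 7, 9, 10, 4]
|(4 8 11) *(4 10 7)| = |(4 8 11 10 7)| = 5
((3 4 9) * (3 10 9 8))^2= ((3 4 8)(9 10))^2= (10)(3 8 4)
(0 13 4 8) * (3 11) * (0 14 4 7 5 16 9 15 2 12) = [13, 1, 12, 11, 8, 16, 6, 5, 14, 15, 10, 3, 0, 7, 4, 2, 9] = (0 13 7 5 16 9 15 2 12)(3 11)(4 8 14)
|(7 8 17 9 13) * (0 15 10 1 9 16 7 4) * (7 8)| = 21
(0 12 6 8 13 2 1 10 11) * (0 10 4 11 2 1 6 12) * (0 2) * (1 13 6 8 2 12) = [12, 4, 8, 3, 11, 5, 2, 7, 6, 9, 0, 10, 1, 13] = (13)(0 12 1 4 11 10)(2 8 6)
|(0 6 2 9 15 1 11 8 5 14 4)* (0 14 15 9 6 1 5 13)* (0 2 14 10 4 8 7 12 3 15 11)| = 30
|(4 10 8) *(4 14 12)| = |(4 10 8 14 12)| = 5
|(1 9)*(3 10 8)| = 6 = |(1 9)(3 10 8)|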